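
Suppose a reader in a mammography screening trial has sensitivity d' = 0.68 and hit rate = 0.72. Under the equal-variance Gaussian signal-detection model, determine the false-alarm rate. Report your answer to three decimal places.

false-alarm rate = 0.461

z(hit rate) = z(0.72) = 0.5828
z(FA) = z(H) − d' = 0.5828 − 0.68 = -0.0972
false-alarm rate = Φ(-0.0972) = 0.4613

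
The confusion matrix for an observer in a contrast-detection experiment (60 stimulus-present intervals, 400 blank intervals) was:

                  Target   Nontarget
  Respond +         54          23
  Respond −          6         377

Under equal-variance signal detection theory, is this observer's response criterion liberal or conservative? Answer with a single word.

z(H) = 1.282, z(FA) = -1.576
c = −½·(z(H) + z(FA)) = 0.147
c > 0 → conservative criterion (biased toward responding “no”).

conservative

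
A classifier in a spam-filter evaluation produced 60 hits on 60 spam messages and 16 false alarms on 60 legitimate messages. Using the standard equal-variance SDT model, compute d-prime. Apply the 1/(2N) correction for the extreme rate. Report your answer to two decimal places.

The hit rate is 60/60 = 1, so apply the 1/(2N) correction: H → 1 − 1/(2·60) = 0.99167.
z(H) = z(0.99167) = 2.394
z(FA) = z(0.26667) = -0.623
d' = 2.394 − (-0.623) = 3.017

d-prime = 3.02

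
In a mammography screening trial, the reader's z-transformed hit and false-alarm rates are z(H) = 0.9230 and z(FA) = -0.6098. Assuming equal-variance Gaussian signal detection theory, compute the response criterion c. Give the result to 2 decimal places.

c = −½·[z(H) + z(FA)] = −½·(0.9230 + (-0.6098)) = -0.1566

c = -0.16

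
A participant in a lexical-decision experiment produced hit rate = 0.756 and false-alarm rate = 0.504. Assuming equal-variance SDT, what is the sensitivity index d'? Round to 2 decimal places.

d' = 0.68

z(0.756) = 0.693, z(0.504) = 0.010
d' = z(H) − z(FA) = 0.693 − 0.010 = 0.683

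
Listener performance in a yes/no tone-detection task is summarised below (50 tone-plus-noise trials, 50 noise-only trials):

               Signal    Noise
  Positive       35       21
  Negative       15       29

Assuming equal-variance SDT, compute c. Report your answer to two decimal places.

c = -0.16

H = 35/50 = 0.7000
FA = 21/50 = 0.4200
z(0.7000) = 0.5244, z(0.4200) = -0.2019
c = −½·[z(H) + z(FA)] = −0.5 × (0.5244 + (-0.2019)) = -0.16125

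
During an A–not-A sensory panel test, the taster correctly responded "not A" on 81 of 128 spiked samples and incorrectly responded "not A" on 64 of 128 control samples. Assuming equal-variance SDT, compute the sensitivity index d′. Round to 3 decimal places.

H = 81/128 = 0.6328
FA = 64/128 = 0.5000
Φ⁻¹(H) = Φ⁻¹(0.6328) = 0.3393
Φ⁻¹(FA) = Φ⁻¹(0.5000) = 0.0000
d' = z(H) − z(FA) = 0.3393 − 0.0000 = 0.3393

d′ = 0.339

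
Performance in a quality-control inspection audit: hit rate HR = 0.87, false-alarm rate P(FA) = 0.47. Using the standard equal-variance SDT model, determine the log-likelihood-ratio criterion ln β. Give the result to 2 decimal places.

z(0.87) = 1.126, z(0.47) = -0.075
ln β = −½·[z(H)² − z(FA)²] = −0.5 × (1.268 − 0.006) = -0.631

ln β = -0.63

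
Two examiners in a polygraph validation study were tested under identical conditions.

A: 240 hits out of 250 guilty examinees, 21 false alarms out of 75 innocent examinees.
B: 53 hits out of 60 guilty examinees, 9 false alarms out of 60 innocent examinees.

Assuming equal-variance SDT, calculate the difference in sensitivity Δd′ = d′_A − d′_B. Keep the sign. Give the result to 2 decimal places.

A: z(0.9600) = 1.751, z(0.2800) = -0.583, d' = 2.334
B: z(0.8833) = 1.192, z(0.1500) = -1.036, d' = 2.228
Δd' = d'_A − d'_B = 2.334 − 2.228 = 0.106
A has the higher sensitivity.

Δd′ = 0.11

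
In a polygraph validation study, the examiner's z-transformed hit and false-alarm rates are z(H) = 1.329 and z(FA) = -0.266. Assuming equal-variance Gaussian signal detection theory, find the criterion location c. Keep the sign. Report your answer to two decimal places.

c = -0.53

c = −½·[z(H) + z(FA)] = −½·(1.329 + (-0.266)) = -0.5315
c < 0: the examiner has a liberal response bias.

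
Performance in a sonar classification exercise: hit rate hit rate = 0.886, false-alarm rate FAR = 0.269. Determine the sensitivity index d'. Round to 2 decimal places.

d' = 1.82

z(H) = 1.206
z(FA) = -0.616
d' = z(H) − z(FA) = 1.206 − (-0.616) = 1.822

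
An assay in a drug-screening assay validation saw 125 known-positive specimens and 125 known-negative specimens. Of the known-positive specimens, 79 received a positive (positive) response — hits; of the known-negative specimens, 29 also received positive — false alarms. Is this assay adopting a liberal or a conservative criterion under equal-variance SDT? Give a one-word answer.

z(H) = 0.337, z(FA) = -0.732
c = −½·(z(H) + z(FA)) = 0.1975
c > 0 → conservative criterion (biased toward responding “no”).

conservative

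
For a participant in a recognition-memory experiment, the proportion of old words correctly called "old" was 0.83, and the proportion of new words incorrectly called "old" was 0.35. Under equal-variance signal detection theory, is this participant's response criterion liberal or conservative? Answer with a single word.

z(H) = 0.954, z(FA) = -0.385
c = −½·(z(H) + z(FA)) = -0.2845
c < 0 → liberal criterion (biased toward responding “yes”).

liberal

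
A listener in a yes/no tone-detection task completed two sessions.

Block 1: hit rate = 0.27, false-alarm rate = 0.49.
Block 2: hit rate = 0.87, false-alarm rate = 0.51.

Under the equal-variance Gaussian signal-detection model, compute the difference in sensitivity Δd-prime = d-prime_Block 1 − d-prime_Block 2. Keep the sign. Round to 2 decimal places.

Δd-prime = -1.69

Block 1: z(0.27) = -0.613, z(0.49) = -0.025, d' = -0.588
Block 2: z(0.87) = 1.126, z(0.51) = 0.025, d' = 1.101
Δd' = d'_Block 1 − d'_Block 2 = -0.588 − 1.101 = -1.689
Block 2 has the higher sensitivity.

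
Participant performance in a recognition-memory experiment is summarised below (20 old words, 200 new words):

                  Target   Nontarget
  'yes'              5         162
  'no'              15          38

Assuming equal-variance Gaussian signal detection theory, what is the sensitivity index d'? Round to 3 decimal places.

H = 5/20 = 0.2500
FA = 162/200 = 0.8100
z(H) = -0.6745
z(FA) = 0.8779
d' = z(H) − z(FA) = -0.6745 − 0.8779 = -1.5524

d' = -1.552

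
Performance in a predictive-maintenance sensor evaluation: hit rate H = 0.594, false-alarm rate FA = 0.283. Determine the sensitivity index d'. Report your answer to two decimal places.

d' = 0.81

Φ⁻¹(0.594) = 0.2378, Φ⁻¹(0.283) = -0.5740
d' = z(H) − z(FA) = 0.2378 − (-0.5740) = 0.8118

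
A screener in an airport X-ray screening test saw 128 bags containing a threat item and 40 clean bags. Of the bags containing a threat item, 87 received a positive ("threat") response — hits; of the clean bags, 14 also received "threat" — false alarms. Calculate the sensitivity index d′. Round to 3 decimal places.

H = 87/128 = 0.6797
FA = 14/40 = 0.3500
z(0.6797) = 0.4669, z(0.3500) = -0.3853
d' = z(H) − z(FA) = 0.4669 − (-0.3853) = 0.8522

d′ = 0.852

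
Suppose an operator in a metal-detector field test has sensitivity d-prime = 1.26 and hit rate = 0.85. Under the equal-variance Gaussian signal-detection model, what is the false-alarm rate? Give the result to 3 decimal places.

z(hit rate) = z(0.85) = 1.0364
z(FA) = z(H) − d' = 1.0364 − 1.26 = -0.2236
false-alarm rate = Φ(-0.2236) = 0.4115

false-alarm rate = 0.412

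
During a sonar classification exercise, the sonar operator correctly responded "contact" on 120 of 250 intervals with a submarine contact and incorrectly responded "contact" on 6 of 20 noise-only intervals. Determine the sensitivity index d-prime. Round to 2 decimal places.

H = 120/250 = 0.4800
FA = 6/20 = 0.3000
z(0.4800) = -0.050, z(0.3000) = -0.524
d' = z(H) − z(FA) = -0.050 − (-0.524) = 0.474

d-prime = 0.47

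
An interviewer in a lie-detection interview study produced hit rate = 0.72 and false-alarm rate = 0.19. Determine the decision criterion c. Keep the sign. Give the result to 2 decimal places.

z(H) = 0.583
z(FA) = -0.878
c = −½·[z(H) + z(FA)] = −0.5 × (0.583 + (-0.878)) = 0.1475

c = 0.15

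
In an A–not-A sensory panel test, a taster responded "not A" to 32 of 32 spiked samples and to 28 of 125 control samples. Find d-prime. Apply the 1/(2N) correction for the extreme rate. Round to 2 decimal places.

The hit rate is 32/32 = 1, so apply the 1/(2N) correction: H → 1 − 1/(2·32) = 0.98438.
z(H) = z(0.98438) = 2.154
z(FA) = z(0.22400) = -0.759
d' = 2.154 − (-0.759) = 2.913

d-prime = 2.91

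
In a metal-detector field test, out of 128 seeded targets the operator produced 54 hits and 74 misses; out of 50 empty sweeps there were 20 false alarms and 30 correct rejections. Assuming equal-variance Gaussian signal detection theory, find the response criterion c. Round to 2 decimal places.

H = 54/128 = 0.4219
FA = 20/50 = 0.4000
Φ⁻¹(0.4219) = -0.197, Φ⁻¹(0.4000) = -0.253
c = −½·[z(H) + z(FA)] = −0.5 × (-0.197 + (-0.253)) = 0.225
c > 0: the operator has a conservative response bias.

c = 0.23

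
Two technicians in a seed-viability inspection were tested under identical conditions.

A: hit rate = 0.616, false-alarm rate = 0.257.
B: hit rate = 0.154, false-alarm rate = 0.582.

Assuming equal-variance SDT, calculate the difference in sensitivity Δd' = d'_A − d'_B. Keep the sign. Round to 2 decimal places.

A: z(0.616) = 0.295, z(0.257) = -0.653, d' = 0.948
B: z(0.154) = -1.019, z(0.582) = 0.207, d' = -1.226
Δd' = d'_A − d'_B = 0.948 − (-1.226) = 2.174
A has the higher sensitivity.

Δd' = 2.17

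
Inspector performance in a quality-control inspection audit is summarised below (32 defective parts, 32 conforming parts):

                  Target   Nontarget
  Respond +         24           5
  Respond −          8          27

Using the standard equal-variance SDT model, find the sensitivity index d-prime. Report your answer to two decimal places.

d-prime = 1.68

H = 24/32 = 0.7500
FA = 5/32 = 0.1562
z(H) = z(0.7500) = 0.674
z(FA) = z(0.1562) = -1.010
d' = z(H) − z(FA) = 0.674 − (-1.010) = 1.684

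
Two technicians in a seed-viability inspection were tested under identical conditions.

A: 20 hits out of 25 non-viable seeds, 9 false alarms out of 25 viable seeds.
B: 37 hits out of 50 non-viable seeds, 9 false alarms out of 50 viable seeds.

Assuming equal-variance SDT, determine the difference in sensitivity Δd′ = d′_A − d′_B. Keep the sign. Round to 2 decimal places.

Δd′ = -0.36

A: z(0.8000) = 0.842, z(0.3600) = -0.358, d' = 1.200
B: z(0.7400) = 0.643, z(0.1800) = -0.915, d' = 1.558
Δd' = d'_A − d'_B = 1.200 − 1.558 = -0.358
B has the higher sensitivity.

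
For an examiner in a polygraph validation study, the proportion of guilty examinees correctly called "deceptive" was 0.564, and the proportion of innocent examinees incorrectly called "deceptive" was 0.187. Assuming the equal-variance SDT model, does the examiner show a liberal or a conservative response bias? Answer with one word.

conservative

z(H) = 0.161, z(FA) = -0.889
c = −½·(z(H) + z(FA)) = 0.364
c > 0 → conservative criterion (biased toward responding “no”).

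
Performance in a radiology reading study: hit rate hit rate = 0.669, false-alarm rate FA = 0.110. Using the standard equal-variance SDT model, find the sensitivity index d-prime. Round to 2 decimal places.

z(H) = 0.4372
z(FA) = -1.2265
d' = z(H) − z(FA) = 0.4372 − (-1.2265) = 1.6637

d-prime = 1.66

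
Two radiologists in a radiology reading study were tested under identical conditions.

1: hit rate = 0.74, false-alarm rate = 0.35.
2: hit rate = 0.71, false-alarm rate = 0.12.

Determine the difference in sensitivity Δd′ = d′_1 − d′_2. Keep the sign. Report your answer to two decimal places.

1: z(0.74) = 0.643, z(0.35) = -0.385, d' = 1.028
2: z(0.71) = 0.553, z(0.12) = -1.175, d' = 1.728
Δd' = d'_1 − d'_2 = 1.028 − 1.728 = -0.700
2 has the higher sensitivity.

Δd′ = -0.70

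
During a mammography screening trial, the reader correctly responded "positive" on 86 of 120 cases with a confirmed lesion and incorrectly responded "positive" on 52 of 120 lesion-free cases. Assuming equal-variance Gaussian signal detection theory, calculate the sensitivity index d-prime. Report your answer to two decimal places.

d-prime = 0.74

H = 86/120 = 0.7167
FA = 52/120 = 0.4333
z(H) = 0.5731
z(FA) = -0.1680
d' = z(H) − z(FA) = 0.5731 − (-0.1680) = 0.7411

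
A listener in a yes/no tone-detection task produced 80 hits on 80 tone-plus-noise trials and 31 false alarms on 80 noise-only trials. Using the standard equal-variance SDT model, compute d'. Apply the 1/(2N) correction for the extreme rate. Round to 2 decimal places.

d' = 2.78

The hit rate is 80/80 = 1, so apply the 1/(2N) correction: H → 1 − 1/(2·80) = 0.99375.
z(H) = z(0.99375) = 2.498
z(FA) = z(0.38750) = -0.286
d' = 2.498 − (-0.286) = 2.784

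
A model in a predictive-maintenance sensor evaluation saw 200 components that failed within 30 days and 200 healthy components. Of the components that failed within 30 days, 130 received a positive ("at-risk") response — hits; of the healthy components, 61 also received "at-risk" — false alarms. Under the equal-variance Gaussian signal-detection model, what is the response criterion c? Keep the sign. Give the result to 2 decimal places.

H = 130/200 = 0.6500
FA = 61/200 = 0.3050
z(H) = z(0.6500) = 0.385
z(FA) = z(0.3050) = -0.510
c = −½·[z(H) + z(FA)] = −0.5 × (0.385 + (-0.510)) = 0.0625
c > 0: the model has a conservative response bias.

c = 0.06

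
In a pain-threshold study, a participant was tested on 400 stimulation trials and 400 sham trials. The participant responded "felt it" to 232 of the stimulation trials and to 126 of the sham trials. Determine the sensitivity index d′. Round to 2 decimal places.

d′ = 0.68

H = 232/400 = 0.5800
FA = 126/400 = 0.3150
z(0.5800) = 0.2019, z(0.3150) = -0.4817
d' = z(H) − z(FA) = 0.2019 − (-0.4817) = 0.6836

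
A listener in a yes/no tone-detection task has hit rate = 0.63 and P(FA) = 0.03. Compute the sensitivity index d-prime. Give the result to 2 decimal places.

z(0.63) = 0.332, z(0.03) = -1.881
d' = z(H) − z(FA) = 0.332 − (-1.881) = 2.213

d-prime = 2.21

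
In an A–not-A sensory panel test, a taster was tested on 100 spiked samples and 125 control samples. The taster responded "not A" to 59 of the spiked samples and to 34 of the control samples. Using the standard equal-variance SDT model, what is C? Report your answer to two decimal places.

H = 59/100 = 0.5900
FA = 34/125 = 0.2720
z(H) = z(0.5900) = 0.228
z(FA) = z(0.2720) = -0.607
c = −½·[z(H) + z(FA)] = −0.5 × (0.228 + (-0.607)) = 0.1895
c > 0: the taster has a conservative response bias.

C = 0.19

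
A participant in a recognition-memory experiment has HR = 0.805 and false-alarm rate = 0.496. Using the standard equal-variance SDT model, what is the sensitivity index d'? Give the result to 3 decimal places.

Φ⁻¹(H) = Φ⁻¹(0.805) = 0.8596
Φ⁻¹(FA) = Φ⁻¹(0.496) = -0.0100
d' = z(H) − z(FA) = 0.8596 − (-0.0100) = 0.8696

d' = 0.870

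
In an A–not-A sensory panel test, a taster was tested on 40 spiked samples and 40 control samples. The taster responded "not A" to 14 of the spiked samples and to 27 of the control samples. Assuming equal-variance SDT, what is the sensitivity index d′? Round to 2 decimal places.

d′ = -0.84

H = 14/40 = 0.3500
FA = 27/40 = 0.6750
z(H) = -0.3853
z(FA) = 0.4538
d' = z(H) − z(FA) = -0.3853 − 0.4538 = -0.8391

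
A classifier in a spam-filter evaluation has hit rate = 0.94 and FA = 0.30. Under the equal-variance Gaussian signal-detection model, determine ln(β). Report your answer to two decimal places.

z(0.94) = 1.555, z(0.30) = -0.524
ln β = −½·[z(H)² − z(FA)²] = −0.5 × (2.418 − 0.275) = -1.0715

ln β = -1.07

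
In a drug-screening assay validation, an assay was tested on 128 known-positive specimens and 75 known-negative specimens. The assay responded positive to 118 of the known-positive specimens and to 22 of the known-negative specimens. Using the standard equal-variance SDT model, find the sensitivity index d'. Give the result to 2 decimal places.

d' = 1.96

H = 118/128 = 0.9219
FA = 22/75 = 0.2933
Φ⁻¹(H) = 1.418
Φ⁻¹(FA) = -0.544
d' = z(H) − z(FA) = 1.418 − (-0.544) = 1.962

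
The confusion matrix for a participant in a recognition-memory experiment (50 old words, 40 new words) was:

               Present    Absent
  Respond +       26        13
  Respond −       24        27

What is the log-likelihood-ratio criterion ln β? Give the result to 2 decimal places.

ln β = 0.10

H = 26/50 = 0.5200
FA = 13/40 = 0.3250
z(0.5200) = 0.050, z(0.3250) = -0.454
ln β = −½·[z(H)² − z(FA)²] = −0.5 × (0.003 − 0.206) = 0.1015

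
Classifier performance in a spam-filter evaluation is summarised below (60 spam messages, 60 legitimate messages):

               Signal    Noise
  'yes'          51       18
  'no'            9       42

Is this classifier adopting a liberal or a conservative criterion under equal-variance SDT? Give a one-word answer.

z(H) = 1.036, z(FA) = -0.524
c = −½·(z(H) + z(FA)) = -0.256
c < 0 → liberal criterion (biased toward responding “yes”).

liberal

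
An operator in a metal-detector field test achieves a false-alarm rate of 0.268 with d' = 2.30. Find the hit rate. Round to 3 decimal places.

z(false-alarm rate) = z(0.268) = -0.6189
z(H) = z(FA) + d' = -0.6189 + 2.30 = 1.6811
hit rate = Φ(1.6811) = 0.9536

hit rate = 0.954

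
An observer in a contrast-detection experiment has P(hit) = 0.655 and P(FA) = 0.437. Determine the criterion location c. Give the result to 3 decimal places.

c = -0.120

Φ⁻¹(H) = Φ⁻¹(0.655) = 0.3989
Φ⁻¹(FA) = Φ⁻¹(0.437) = -0.1586
c = −½·[z(H) + z(FA)] = −0.5 × (0.3989 + (-0.1586)) = -0.12015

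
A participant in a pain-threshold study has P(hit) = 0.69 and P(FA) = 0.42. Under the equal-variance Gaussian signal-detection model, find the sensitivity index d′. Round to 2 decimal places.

d′ = 0.70

Φ⁻¹(0.69) = 0.4959, Φ⁻¹(0.42) = -0.2019
d' = z(H) − z(FA) = 0.4959 − (-0.2019) = 0.6978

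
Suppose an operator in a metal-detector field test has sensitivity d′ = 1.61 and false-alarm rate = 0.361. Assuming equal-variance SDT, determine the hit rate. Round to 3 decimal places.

hit rate = 0.895

z(false-alarm rate) = z(0.361) = -0.3558
z(H) = z(FA) + d' = -0.3558 + 1.61 = 1.2542
hit rate = Φ(1.2542) = 0.8951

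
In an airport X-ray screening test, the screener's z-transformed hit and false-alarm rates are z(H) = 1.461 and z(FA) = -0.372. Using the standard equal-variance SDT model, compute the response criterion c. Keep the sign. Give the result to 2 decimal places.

c = −½·[z(H) + z(FA)] = −½·(1.461 + (-0.372)) = -0.5445

c = -0.54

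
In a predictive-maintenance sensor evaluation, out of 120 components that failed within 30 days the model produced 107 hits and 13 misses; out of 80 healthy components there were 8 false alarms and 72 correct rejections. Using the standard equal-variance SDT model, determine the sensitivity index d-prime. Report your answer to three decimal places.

H = 107/120 = 0.8917
FA = 8/80 = 0.1000
z(0.8917) = 1.2356, z(0.1000) = -1.2816
d' = z(H) − z(FA) = 1.2356 − (-1.2816) = 2.5172

d-prime = 2.517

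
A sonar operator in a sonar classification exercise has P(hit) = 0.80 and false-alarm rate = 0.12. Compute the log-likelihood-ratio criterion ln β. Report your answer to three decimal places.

Φ⁻¹(H) = Φ⁻¹(0.80) = 0.8416
Φ⁻¹(FA) = Φ⁻¹(0.12) = -1.1750
ln β = −½·[z(H)² − z(FA)²] = −0.5 × (0.7083 − 1.3806) = 0.33615

ln β = 0.336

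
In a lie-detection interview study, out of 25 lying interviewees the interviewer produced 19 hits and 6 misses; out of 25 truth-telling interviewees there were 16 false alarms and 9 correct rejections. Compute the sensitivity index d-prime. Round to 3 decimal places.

d-prime = 0.348

H = 19/25 = 0.7600
FA = 16/25 = 0.6400
z(H) = z(0.7600) = 0.7063
z(FA) = z(0.6400) = 0.3585
d' = z(H) − z(FA) = 0.7063 − 0.3585 = 0.3478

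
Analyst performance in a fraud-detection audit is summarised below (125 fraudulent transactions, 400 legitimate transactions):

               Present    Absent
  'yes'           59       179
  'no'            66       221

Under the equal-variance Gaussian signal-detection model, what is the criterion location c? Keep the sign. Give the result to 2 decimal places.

c = 0.10

H = 59/125 = 0.4720
FA = 179/400 = 0.4475
Φ⁻¹(0.4720) = -0.070, Φ⁻¹(0.4475) = -0.132
c = −½·[z(H) + z(FA)] = −0.5 × (-0.070 + (-0.132)) = 0.101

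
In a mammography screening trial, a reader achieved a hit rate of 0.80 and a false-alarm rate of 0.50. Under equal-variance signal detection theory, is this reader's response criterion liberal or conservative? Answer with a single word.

liberal

z(H) = 0.842, z(FA) = 0.000
c = −½·(z(H) + z(FA)) = -0.421
c < 0 → liberal criterion (biased toward responding “yes”).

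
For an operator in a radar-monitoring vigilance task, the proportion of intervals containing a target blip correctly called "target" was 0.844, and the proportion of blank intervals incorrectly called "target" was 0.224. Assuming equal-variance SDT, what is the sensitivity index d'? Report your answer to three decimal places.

d' = 1.770

z(H) = z(0.844) = 1.0110
z(FA) = z(0.224) = -0.7588
d' = z(H) − z(FA) = 1.0110 − (-0.7588) = 1.7698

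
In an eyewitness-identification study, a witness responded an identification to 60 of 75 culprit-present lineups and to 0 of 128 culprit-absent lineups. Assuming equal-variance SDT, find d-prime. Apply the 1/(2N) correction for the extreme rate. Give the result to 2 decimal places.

The false-alarm rate is 0/128 = 0, so apply the 1/(2N) correction: FA → 1/(2·128) = 0.00391.
z(H) = z(0.80000) = 0.842
z(FA) = z(0.00391) = -2.660
d' = 0.842 − (-2.660) = 3.502

d-prime = 3.50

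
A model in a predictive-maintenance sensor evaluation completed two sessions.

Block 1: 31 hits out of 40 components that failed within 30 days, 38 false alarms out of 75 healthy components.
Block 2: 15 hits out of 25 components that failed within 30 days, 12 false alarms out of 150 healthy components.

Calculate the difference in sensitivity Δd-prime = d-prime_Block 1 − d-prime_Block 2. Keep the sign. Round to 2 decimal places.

Block 1: z(0.7750) = 0.755, z(0.5067) = 0.017, d' = 0.738
Block 2: z(0.6000) = 0.253, z(0.0800) = -1.405, d' = 1.658
Δd' = d'_Block 1 − d'_Block 2 = 0.738 − 1.658 = -0.920
Block 2 has the higher sensitivity.

Δd-prime = -0.92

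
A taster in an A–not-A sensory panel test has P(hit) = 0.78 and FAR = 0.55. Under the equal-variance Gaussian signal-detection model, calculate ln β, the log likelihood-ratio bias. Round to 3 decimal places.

Φ⁻¹(0.78) = 0.7722, Φ⁻¹(0.55) = 0.1257
ln β = −½·[z(H)² − z(FA)²] = −0.5 × (0.5963 − 0.0158) = -0.29025

ln β = -0.290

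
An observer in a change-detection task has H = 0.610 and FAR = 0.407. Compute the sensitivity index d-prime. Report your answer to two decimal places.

z(H) = 0.279
z(FA) = -0.235
d' = z(H) − z(FA) = 0.279 − (-0.235) = 0.514

d-prime = 0.51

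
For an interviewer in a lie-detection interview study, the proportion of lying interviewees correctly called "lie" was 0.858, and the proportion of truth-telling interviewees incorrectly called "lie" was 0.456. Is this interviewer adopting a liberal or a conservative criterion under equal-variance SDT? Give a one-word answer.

liberal

z(H) = 1.071, z(FA) = -0.111
c = −½·(z(H) + z(FA)) = -0.480
c < 0 → liberal criterion (biased toward responding “yes”).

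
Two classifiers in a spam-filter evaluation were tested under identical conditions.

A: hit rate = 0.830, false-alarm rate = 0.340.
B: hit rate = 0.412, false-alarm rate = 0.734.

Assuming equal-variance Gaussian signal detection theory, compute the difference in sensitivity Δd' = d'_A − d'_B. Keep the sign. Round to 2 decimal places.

Δd' = 2.21

A: z(0.830) = 0.954, z(0.340) = -0.412, d' = 1.366
B: z(0.412) = -0.222, z(0.734) = 0.625, d' = -0.847
Δd' = d'_A − d'_B = 1.366 − (-0.847) = 2.213
A has the higher sensitivity.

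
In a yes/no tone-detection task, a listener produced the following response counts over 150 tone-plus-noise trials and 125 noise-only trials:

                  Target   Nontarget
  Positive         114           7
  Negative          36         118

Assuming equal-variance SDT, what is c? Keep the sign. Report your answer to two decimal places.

c = 0.44

H = 114/150 = 0.7600
FA = 7/125 = 0.0560
z(0.7600) = 0.706, z(0.0560) = -1.589
c = −½·[z(H) + z(FA)] = −0.5 × (0.706 + (-1.589)) = 0.4415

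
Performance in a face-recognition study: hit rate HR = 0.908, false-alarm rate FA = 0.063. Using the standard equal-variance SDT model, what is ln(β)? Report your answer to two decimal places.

z(H) = z(0.908) = 1.329
z(FA) = z(0.063) = -1.530
ln β = −½·[z(H)² − z(FA)²] = −0.5 × (1.766 − 2.341) = 0.2875

ln β = 0.29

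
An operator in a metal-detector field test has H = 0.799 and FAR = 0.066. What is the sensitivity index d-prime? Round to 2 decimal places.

Φ⁻¹(H) = Φ⁻¹(0.799) = 0.8381
Φ⁻¹(FA) = Φ⁻¹(0.066) = -1.5063
d' = z(H) − z(FA) = 0.8381 − (-1.5063) = 2.3444

d-prime = 2.34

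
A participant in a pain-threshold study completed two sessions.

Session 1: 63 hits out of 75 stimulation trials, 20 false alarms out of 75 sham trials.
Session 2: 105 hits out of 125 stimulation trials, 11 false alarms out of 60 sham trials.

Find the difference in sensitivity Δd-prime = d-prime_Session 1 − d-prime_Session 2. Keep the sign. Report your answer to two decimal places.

Session 1: z(0.8400) = 0.994, z(0.2667) = -0.623, d' = 1.617
Session 2: z(0.8400) = 0.994, z(0.1833) = -0.903, d' = 1.897
Δd' = d'_Session 1 − d'_Session 2 = 1.617 − 1.897 = -0.280
Session 2 has the higher sensitivity.

Δd-prime = -0.28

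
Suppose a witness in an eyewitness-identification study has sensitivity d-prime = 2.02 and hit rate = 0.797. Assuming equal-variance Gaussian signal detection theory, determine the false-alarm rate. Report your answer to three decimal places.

z(hit rate) = z(0.797) = 0.8310
z(FA) = z(H) − d' = 0.8310 − 2.02 = -1.1890
false-alarm rate = Φ(-1.1890) = 0.1172

false-alarm rate = 0.117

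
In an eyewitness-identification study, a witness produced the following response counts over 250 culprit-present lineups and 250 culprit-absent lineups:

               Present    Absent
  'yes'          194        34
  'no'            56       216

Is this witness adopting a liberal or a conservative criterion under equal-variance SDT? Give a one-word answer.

conservative

z(H) = 0.759, z(FA) = -1.098
c = −½·(z(H) + z(FA)) = 0.1695
c > 0 → conservative criterion (biased toward responding “no”).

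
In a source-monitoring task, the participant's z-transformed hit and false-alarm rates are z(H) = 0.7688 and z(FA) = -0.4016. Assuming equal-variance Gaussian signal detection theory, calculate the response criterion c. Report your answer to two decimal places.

c = -0.18

c = −½·[z(H) + z(FA)] = −½·(0.7688 + (-0.4016)) = -0.1836
c < 0: the participant has a liberal response bias.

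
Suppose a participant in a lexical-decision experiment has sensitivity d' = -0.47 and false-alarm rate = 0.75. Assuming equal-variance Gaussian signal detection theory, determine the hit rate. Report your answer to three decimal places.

hit rate = 0.581

z(false-alarm rate) = z(0.75) = 0.6745
z(H) = z(FA) + d' = 0.6745 + (-0.47) = 0.2045
hit rate = Φ(0.2045) = 0.5810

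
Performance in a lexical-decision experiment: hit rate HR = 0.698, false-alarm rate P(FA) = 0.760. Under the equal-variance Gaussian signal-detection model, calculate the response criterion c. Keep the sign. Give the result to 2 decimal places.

z(H) = z(0.698) = 0.519
z(FA) = z(0.760) = 0.706
c = −½·[z(H) + z(FA)] = −0.5 × (0.519 + 0.706) = -0.6125
c < 0: the participant has a liberal response bias.

c = -0.61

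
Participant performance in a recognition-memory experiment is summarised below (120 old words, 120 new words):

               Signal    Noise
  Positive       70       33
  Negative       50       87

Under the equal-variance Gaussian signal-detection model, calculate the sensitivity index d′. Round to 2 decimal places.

d′ = 0.81

H = 70/120 = 0.5833
FA = 33/120 = 0.2750
z(H) = 0.2103
z(FA) = -0.5978
d' = z(H) − z(FA) = 0.2103 − (-0.5978) = 0.8081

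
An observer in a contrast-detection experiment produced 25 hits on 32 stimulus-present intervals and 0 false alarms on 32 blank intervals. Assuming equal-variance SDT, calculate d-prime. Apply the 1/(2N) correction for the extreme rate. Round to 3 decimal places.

d-prime = 2.930

The false-alarm rate is 0/32 = 0, so apply the 1/(2N) correction: FA → 1/(2·32) = 0.01562.
z(H) = z(0.78125) = 0.7764
z(FA) = z(0.01562) = -2.1540
d' = 0.7764 − (-2.1540) = 2.9304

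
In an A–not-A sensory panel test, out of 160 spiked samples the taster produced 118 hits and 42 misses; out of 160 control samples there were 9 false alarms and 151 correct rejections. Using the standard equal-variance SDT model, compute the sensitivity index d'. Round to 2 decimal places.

H = 118/160 = 0.7375
FA = 9/160 = 0.0563
z(H) = 0.6357
z(FA) = -1.5866
d' = z(H) − z(FA) = 0.6357 − (-1.5866) = 2.2223

d' = 2.22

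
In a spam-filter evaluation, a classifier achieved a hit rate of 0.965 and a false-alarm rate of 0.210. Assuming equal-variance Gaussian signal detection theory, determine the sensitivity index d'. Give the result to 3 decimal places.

Φ⁻¹(0.965) = 1.8119, Φ⁻¹(0.210) = -0.8064
d' = z(H) − z(FA) = 1.8119 − (-0.8064) = 2.6183

d' = 2.618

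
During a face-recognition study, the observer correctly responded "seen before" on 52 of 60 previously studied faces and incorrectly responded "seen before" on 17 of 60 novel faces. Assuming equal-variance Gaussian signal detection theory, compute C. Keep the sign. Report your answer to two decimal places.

H = 52/60 = 0.8667
FA = 17/60 = 0.2833
Φ⁻¹(0.8667) = 1.1109, Φ⁻¹(0.2833) = -0.5731
c = −½·[z(H) + z(FA)] = −0.5 × (1.1109 + (-0.5731)) = -0.2689
c < 0: the observer has a liberal response bias.

C = -0.27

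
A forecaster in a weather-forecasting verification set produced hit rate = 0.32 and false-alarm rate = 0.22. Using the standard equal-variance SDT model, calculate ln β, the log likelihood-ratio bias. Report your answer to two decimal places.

ln β = 0.19

Φ⁻¹(H) = -0.468
Φ⁻¹(FA) = -0.772
ln β = −½·[z(H)² − z(FA)²] = −0.5 × (0.219 − 0.596) = 0.1885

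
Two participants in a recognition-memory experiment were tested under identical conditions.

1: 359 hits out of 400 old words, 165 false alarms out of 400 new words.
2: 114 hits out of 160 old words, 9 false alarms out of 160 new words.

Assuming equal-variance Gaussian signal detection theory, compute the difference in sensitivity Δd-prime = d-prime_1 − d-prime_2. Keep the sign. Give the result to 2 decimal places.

Δd-prime = -0.66

1: z(0.8975) = 1.267, z(0.4125) = -0.221, d' = 1.488
2: z(0.7125) = 0.561, z(0.0563) = -1.587, d' = 2.148
Δd' = d'_1 − d'_2 = 1.488 − 2.148 = -0.660
2 has the higher sensitivity.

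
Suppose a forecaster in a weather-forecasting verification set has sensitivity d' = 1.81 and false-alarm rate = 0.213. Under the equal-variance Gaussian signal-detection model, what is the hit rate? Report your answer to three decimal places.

hit rate = 0.845

z(false-alarm rate) = z(0.213) = -0.7961
z(H) = z(FA) + d' = -0.7961 + 1.81 = 1.0139
hit rate = Φ(1.0139) = 0.8447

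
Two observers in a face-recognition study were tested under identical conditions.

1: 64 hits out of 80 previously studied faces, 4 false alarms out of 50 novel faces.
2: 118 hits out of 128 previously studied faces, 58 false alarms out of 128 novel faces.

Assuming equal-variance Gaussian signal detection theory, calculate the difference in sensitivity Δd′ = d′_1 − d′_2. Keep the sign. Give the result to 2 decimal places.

1: z(0.8000) = 0.842, z(0.0800) = -1.405, d' = 2.247
2: z(0.9219) = 1.418, z(0.4531) = -0.118, d' = 1.536
Δd' = d'_1 − d'_2 = 2.247 − 1.536 = 0.711
1 has the higher sensitivity.

Δd′ = 0.71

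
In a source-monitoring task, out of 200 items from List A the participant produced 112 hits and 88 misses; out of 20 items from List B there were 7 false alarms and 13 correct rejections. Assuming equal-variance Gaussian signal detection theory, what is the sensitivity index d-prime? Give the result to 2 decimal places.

d-prime = 0.54

H = 112/200 = 0.5600
FA = 7/20 = 0.3500
z(0.5600) = 0.151, z(0.3500) = -0.385
d' = z(H) − z(FA) = 0.151 − (-0.385) = 0.536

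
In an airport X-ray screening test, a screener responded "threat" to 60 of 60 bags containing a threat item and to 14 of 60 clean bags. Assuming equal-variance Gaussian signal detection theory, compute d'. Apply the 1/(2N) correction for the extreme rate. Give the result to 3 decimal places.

d' = 3.122

The hit rate is 60/60 = 1, so apply the 1/(2N) correction: H → 1 − 1/(2·60) = 0.99167.
z(H) = z(0.99167) = 2.3941
z(FA) = z(0.23333) = -0.7279
d' = 2.3941 − (-0.7279) = 3.1220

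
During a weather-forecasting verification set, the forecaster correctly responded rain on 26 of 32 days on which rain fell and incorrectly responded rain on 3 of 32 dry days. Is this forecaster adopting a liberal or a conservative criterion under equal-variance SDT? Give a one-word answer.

conservative

z(H) = 0.887, z(FA) = -1.318
c = −½·(z(H) + z(FA)) = 0.2155
c > 0 → conservative criterion (biased toward responding “no”).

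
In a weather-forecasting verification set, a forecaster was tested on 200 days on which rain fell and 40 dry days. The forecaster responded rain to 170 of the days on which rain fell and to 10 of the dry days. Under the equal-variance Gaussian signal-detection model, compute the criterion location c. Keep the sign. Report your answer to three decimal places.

H = 170/200 = 0.8500
FA = 10/40 = 0.2500
z(H) = 1.0364
z(FA) = -0.6745
c = −½·[z(H) + z(FA)] = −0.5 × (1.0364 + (-0.6745)) = -0.18095

c = -0.181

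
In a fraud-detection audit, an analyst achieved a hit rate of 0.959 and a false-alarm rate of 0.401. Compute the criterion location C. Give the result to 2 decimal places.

C = -0.74

z(H) = z(0.959) = 1.739
z(FA) = z(0.401) = -0.251
c = −½·[z(H) + z(FA)] = −0.5 × (1.739 + (-0.251)) = -0.744
c < 0: the analyst has a liberal response bias.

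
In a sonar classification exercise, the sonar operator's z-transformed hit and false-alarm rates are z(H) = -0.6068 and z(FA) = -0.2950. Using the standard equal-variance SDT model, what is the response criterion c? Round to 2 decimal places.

c = −½·[z(H) + z(FA)] = −½·(-0.6068 + (-0.2950)) = 0.4509

c = 0.45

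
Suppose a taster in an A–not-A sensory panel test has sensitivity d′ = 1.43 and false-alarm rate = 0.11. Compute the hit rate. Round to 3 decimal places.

hit rate = 0.581

z(false-alarm rate) = z(0.11) = -1.2265
z(H) = z(FA) + d' = -1.2265 + 1.43 = 0.2035
hit rate = Φ(0.2035) = 0.5806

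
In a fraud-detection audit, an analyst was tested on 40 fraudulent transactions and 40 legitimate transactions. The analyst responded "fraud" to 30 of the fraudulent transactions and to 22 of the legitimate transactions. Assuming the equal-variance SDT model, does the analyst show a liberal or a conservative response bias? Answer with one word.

z(H) = 0.674, z(FA) = 0.126
c = −½·(z(H) + z(FA)) = -0.400
c < 0 → liberal criterion (biased toward responding “yes”).

liberal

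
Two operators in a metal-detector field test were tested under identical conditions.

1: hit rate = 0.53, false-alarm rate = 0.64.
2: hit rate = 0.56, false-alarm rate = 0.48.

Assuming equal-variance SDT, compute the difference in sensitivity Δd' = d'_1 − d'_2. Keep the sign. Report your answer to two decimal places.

1: z(0.53) = 0.075, z(0.64) = 0.358, d' = -0.283
2: z(0.56) = 0.151, z(0.48) = -0.050, d' = 0.201
Δd' = d'_1 − d'_2 = -0.283 − 0.201 = -0.484
2 has the higher sensitivity.

Δd' = -0.48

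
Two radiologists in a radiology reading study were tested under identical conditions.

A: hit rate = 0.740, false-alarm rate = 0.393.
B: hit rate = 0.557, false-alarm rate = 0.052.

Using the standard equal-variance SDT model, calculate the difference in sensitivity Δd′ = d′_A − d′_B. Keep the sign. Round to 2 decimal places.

A: z(0.740) = 0.643, z(0.393) = -0.272, d' = 0.915
B: z(0.557) = 0.143, z(0.052) = -1.626, d' = 1.769
Δd' = d'_A − d'_B = 0.915 − 1.769 = -0.854
B has the higher sensitivity.

Δd′ = -0.85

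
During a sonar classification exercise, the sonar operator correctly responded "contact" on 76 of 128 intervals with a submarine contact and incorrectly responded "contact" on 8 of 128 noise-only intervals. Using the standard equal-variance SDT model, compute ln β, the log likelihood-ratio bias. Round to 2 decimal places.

H = 76/128 = 0.5938
FA = 8/128 = 0.0625
z(0.5938) = 0.237, z(0.0625) = -1.534
ln β = −½·[z(H)² − z(FA)²] = −0.5 × (0.056 − 2.353) = 1.1485

ln β = 1.15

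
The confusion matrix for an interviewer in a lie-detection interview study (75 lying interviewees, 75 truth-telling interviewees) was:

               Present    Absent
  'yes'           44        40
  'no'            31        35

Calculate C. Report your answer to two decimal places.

C = -0.15

H = 44/75 = 0.5867
FA = 40/75 = 0.5333
z(H) = z(0.5867) = 0.219
z(FA) = z(0.5333) = 0.084
c = −½·[z(H) + z(FA)] = −0.5 × (0.219 + 0.084) = -0.1515
c < 0: the interviewer has a liberal response bias.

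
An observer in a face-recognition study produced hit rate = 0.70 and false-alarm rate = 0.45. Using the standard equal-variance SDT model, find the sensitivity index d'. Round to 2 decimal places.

z(H) = 0.5244
z(FA) = -0.1257
d' = z(H) − z(FA) = 0.5244 − (-0.1257) = 0.6501

d' = 0.65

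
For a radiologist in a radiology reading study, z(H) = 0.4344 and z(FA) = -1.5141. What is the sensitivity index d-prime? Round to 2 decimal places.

d-prime = 1.95

d' = z(H) − z(FA) = 0.4344 − (-1.5141) = 1.9485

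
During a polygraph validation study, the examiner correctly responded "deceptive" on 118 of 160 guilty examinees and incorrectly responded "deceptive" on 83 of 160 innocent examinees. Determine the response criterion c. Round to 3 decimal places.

c = -0.341

H = 118/160 = 0.7375
FA = 83/160 = 0.5188
z(0.7375) = 0.6357, z(0.5188) = 0.0471
c = −½·[z(H) + z(FA)] = −0.5 × (0.6357 + 0.0471) = -0.3414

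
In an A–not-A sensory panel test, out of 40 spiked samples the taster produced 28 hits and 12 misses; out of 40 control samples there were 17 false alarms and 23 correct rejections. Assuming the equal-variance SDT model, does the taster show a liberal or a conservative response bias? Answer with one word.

liberal

z(H) = 0.524, z(FA) = -0.189
c = −½·(z(H) + z(FA)) = -0.1675
c < 0 → liberal criterion (biased toward responding “yes”).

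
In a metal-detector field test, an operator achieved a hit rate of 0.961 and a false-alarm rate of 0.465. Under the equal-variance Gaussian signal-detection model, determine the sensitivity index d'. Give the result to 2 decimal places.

z(H) = z(0.961) = 1.762
z(FA) = z(0.465) = -0.088
d' = z(H) − z(FA) = 1.762 − (-0.088) = 1.850

d' = 1.85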